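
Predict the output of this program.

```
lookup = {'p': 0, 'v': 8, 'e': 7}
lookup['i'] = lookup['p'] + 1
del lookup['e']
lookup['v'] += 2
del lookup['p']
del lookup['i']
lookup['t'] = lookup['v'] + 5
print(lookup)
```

{'v': 10, 't': 15}

lookup['i'] = lookup['p']+1 = 1 → {'p': 0, 'v': 8, 'e': 7, 'i': 1}
del 'e' → {'p': 0, 'v': 8, 'i': 1}
lookup['v'] = 8+2 = 10 → {'p': 0, 'v': 10, 'i': 1}
del 'p' → {'v': 10, 'i': 1}
del 'i' → {'v': 10}
lookup['t'] = lookup['v']+5 = 15 → {'v': 10, 't': 15}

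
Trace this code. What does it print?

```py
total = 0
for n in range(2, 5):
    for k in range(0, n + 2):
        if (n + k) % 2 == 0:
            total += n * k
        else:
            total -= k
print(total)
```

21

n=2,k=0: even sum, total = 0+0 = 0
n=2,k=1: odd sum, total = 0-1 = -1
n=2,k=2: even sum, total = (-1)+4 = 3
n=2,k=3: odd sum, total = 3-3 = 0
n=3,k=0: odd sum, total = 0-0 = 0
n=3,k=1: even sum, total = 0+3 = 3
n=3,k=2: odd sum, total = 3-2 = 1
n=3,k=3: even sum, total = 1+9 = 10
n=3,k=4: odd sum, total = 10-4 = 6
n=4,k=0: even sum, total = 6+0 = 6
n=4,k=1: odd sum, total = 6-1 = 5
n=4,k=2: even sum, total = 5+8 = 13
n=4,k=3: odd sum, total = 13-3 = 10
n=4,k=4: even sum, total = 10+16 = 26
n=4,k=5: odd sum, total = 26-5 = 21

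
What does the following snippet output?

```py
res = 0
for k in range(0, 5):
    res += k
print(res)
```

k=0: res = 0+0 = 0
k=1: res = 0+1 = 1
k=2: res = 1+2 = 3
k=3: res = 3+3 = 6
k=4: res = 6+4 = 10

10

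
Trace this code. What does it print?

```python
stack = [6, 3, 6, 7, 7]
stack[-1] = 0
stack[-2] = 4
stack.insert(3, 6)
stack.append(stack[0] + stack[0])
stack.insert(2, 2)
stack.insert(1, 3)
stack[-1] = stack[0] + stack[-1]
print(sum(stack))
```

48

stack[-1] = 0 → [6, 3, 6, 7, 0]
stack[-2] = 4 → [6, 3, 6, 4, 0]
insert 6 at 3 → [6, 3, 6, 6, 4, 0]
append stack[0]+stack[0] = 6+6 = 12 → [6, 3, 6, 6, 4, 0, 12]
insert 2 at 2 → [6, 3, 2, 6, 6, 4, 0, 12]
insert 3 at 1 → [6, 3, 3, 2, 6, 6, 4, 0, 12]
stack[-1] = stack[0]+stack[-1] = 6+12 = 18 → [6, 3, 3, 2, 6, 6, 4, 0, 18]
sum = 48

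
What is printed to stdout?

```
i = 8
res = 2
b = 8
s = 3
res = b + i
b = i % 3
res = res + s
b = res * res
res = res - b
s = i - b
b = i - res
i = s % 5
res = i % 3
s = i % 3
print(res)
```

2

res = 8+8 = 16
b = 8%3 = 2
res = 16+3 = 19
b = 19*19 = 361
res = 19-361 = -342
s = 8-361 = -353
b = 8-(-342) = 350
i = (-353)%5 = 2
res = 2%3 = 2
s = 2%3 = 2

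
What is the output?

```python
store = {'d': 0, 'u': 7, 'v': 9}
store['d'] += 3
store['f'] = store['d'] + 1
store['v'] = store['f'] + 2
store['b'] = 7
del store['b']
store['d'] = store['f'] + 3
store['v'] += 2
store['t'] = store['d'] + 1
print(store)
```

{'d': 7, 'u': 7, 'v': 8, 'f': 4, 't': 8}

store['d'] = 0+3 = 3 → {'d': 3, 'u': 7, 'v': 9}
store['f'] = store['d']+1 = 4 → {'d': 3, 'u': 7, 'v': 9, 'f': 4}
store['v'] = store['f']+2 = 6 → {'d': 3, 'u': 7, 'v': 6, 'f': 4}
store['b'] = 7 → {'d': 3, 'u': 7, 'v': 6, 'f': 4, 'b': 7}
del 'b' → {'d': 3, 'u': 7, 'v': 6, 'f': 4}
store['d'] = store['f']+3 = 7 → {'d': 7, 'u': 7, 'v': 6, 'f': 4}
store['v'] = 6+2 = 8 → {'d': 7, 'u': 7, 'v': 8, 'f': 4}
store['t'] = store['d']+1 = 8 → {'d': 7, 'u': 7, 'v': 8, 'f': 4, 't': 8}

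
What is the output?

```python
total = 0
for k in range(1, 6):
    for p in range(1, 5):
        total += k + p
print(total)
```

110

k=1,p=1: total = 0+2 = 2
k=1,p=2: total = 2+3 = 5
k=1,p=3: total = 5+4 = 9
k=1,p=4: total = 9+5 = 14
k=2,p=1: total = 14+3 = 17
k=2,p=2: total = 17+4 = 21
k=2,p=3: total = 21+5 = 26
k=2,p=4: total = 26+6 = 32
k=3,p=1: total = 32+4 = 36
k=3,p=2: total = 36+5 = 41
k=3,p=3: total = 41+6 = 47
k=3,p=4: total = 47+7 = 54
k=4,p=1: total = 54+5 = 59
k=4,p=2: total = 59+6 = 65
k=4,p=3: total = 65+7 = 72
k=4,p=4: total = 72+8 = 80
k=5,p=1: total = 80+6 = 86
k=5,p=2: total = 86+7 = 93
k=5,p=3: total = 93+8 = 101
k=5,p=4: total = 101+9 = 110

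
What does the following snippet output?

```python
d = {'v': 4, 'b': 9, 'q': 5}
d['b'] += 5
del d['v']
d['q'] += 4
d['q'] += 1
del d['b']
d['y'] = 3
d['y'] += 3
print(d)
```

{'q': 10, 'y': 6}

d['b'] = 9+5 = 14 → {'v': 4, 'b': 14, 'q': 5}
del 'v' → {'b': 14, 'q': 5}
d['q'] = 5+4 = 9 → {'b': 14, 'q': 9}
d['q'] = 9+1 = 10 → {'b': 14, 'q': 10}
del 'b' → {'q': 10}
d['y'] = 3 → {'q': 10, 'y': 3}
d['y'] = 3+3 = 6 → {'q': 10, 'y': 6}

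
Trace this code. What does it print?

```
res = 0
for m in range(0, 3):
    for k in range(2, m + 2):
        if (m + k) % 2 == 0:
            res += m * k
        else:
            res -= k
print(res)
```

m=1,k=2: odd sum, res = 0-2 = -2
m=2,k=2: even sum, res = (-2)+4 = 2
m=2,k=3: odd sum, res = 2-3 = -1

-1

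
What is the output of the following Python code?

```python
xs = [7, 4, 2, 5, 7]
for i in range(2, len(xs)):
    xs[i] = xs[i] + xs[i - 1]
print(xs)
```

i=2: xs[2] = 2+4 = 6 → [7, 4, 6, 5, 7]
i=3: xs[3] = 5+6 = 11 → [7, 4, 6, 11, 7]
i=4: xs[4] = 7+11 = 18 → [7, 4, 6, 11, 18]

[7, 4, 6, 11, 18]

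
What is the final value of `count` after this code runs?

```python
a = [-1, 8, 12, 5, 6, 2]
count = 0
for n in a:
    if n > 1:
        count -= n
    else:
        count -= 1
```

-34

n=-1: not >1, count = 0-1 = -1
n=8: >1, count = (-1)-8 = -9
n=12: >1, count = (-9)-12 = -21
n=5: >1, count = (-21)-5 = -26
n=6: >1, count = (-26)-6 = -32
n=2: >1, count = (-32)-2 = -34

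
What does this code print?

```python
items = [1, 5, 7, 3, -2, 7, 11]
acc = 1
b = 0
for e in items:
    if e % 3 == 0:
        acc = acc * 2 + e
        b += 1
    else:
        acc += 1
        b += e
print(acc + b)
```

44

e=1: not %3==0, acc = 1+1 = 2; b=1
e=5: not %3==0, acc = 2+1 = 3; b=6
e=7: not %3==0, acc = 3+1 = 4; b=13
e=3: %3==0, acc = 4*2+3 = 11; b=14
e=-2: not %3==0, acc = 11+1 = 12; b=12
e=7: not %3==0, acc = 12+1 = 13; b=19
e=11: not %3==0, acc = 13+1 = 14; b=30
acc+b = 14+30 = 44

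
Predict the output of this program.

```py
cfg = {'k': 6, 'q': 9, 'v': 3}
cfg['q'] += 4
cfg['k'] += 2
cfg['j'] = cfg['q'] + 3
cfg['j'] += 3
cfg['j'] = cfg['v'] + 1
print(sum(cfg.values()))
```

cfg['q'] = 9+4 = 13 → {'k': 6, 'q': 13, 'v': 3}
cfg['k'] = 6+2 = 8 → {'k': 8, 'q': 13, 'v': 3}
cfg['j'] = cfg['q']+3 = 16 → {'k': 8, 'q': 13, 'v': 3, 'j': 16}
cfg['j'] = 16+3 = 19 → {'k': 8, 'q': 13, 'v': 3, 'j': 19}
cfg['j'] = cfg['v']+1 = 4 → {'k': 8, 'q': 13, 'v': 3, 'j': 4}
sum of values = 28

28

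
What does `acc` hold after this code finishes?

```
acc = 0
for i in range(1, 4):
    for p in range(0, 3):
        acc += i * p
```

i=1,p=0: acc = 0+0 = 0
i=1,p=1: acc = 0+1 = 1
i=1,p=2: acc = 1+2 = 3
i=2,p=0: acc = 3+0 = 3
i=2,p=1: acc = 3+2 = 5
i=2,p=2: acc = 5+4 = 9
i=3,p=0: acc = 9+0 = 9
i=3,p=1: acc = 9+3 = 12
i=3,p=2: acc = 12+6 = 18

18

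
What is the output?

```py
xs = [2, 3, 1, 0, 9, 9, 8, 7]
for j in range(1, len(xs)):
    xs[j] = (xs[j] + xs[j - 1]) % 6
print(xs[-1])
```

3

j=1: xs[1] = (3+2)%6 = 5 → [2, 5, 1, 0, 9, 9, 8, 7]
j=2: xs[2] = (1+5)%6 = 0 → [2, 5, 0, 0, 9, 9, 8, 7]
j=3: xs[3] = (0+0)%6 = 0 → [2, 5, 0, 0, 9, 9, 8, 7]
j=4: xs[4] = (9+0)%6 = 3 → [2, 5, 0, 0, 3, 9, 8, 7]
j=5: xs[5] = (9+3)%6 = 0 → [2, 5, 0, 0, 3, 0, 8, 7]
j=6: xs[6] = (8+0)%6 = 2 → [2, 5, 0, 0, 3, 0, 2, 7]
j=7: xs[7] = (7+2)%6 = 3 → [2, 5, 0, 0, 3, 0, 2, 3]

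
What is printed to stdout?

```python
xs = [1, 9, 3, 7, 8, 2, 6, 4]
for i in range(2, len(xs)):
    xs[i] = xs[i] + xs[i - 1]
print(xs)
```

i=2: xs[2] = 3+9 = 12 → [1, 9, 12, 7, 8, 2, 6, 4]
i=3: xs[3] = 7+12 = 19 → [1, 9, 12, 19, 8, 2, 6, 4]
i=4: xs[4] = 8+19 = 27 → [1, 9, 12, 19, 27, 2, 6, 4]
i=5: xs[5] = 2+27 = 29 → [1, 9, 12, 19, 27, 29, 6, 4]
i=6: xs[6] = 6+29 = 35 → [1, 9, 12, 19, 27, 29, 35, 4]
i=7: xs[7] = 4+35 = 39 → [1, 9, 12, 19, 27, 29, 35, 39]

[1, 9, 12, 19, 27, 29, 35, 39]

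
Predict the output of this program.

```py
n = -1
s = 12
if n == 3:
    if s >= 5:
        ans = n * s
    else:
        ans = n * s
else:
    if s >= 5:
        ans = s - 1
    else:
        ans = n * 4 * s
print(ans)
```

11

n=-1, s=12
n == 3 is False; s >= 5 is True
→ ans = s - 1 = 11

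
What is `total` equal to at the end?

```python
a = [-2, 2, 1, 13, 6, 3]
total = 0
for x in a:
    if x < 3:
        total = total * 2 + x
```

-3

x=-2: <3, total = 0*2+(-2) = -2
x=2: <3, total = (-2)*2+2 = -2
x=1: <3, total = (-2)*2+1 = -3
x=13: not <3
x=6: not <3
x=3: not <3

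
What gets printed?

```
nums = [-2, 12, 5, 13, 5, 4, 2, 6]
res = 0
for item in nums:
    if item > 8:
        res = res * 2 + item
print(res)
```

item=-2: not >8
item=12: >8, res = 0*2+12 = 12
item=5: not >8
item=13: >8, res = 12*2+13 = 37
item=5: not >8
item=4: not >8
item=2: not >8
item=6: not >8

37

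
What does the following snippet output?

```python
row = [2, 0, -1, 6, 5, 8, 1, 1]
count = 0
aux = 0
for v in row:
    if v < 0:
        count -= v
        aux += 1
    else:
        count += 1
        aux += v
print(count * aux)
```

v=2: not <0, count = 0+1 = 1; aux=2
v=0: not <0, count = 1+1 = 2; aux=2
v=-1: <0, count = 2-(-1) = 3; aux=3
v=6: not <0, count = 3+1 = 4; aux=9
v=5: not <0, count = 4+1 = 5; aux=14
v=8: not <0, count = 5+1 = 6; aux=22
v=1: not <0, count = 6+1 = 7; aux=23
v=1: not <0, count = 7+1 = 8; aux=24
count*aux = 8*24 = 192

192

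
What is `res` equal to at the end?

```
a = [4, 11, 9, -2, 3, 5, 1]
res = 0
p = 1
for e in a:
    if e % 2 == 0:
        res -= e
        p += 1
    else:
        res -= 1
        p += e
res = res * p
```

e=4: even, res = 0-4 = -4; p=2
e=11: not even, res = (-4)-1 = -5; p=13
e=9: not even, res = (-5)-1 = -6; p=22
e=-2: even, res = (-6)-(-2) = -4; p=23
e=3: not even, res = (-4)-1 = -5; p=26
e=5: not even, res = (-5)-1 = -6; p=31
e=1: not even, res = (-6)-1 = -7; p=32
res*p = (-7)*32 = -224

-224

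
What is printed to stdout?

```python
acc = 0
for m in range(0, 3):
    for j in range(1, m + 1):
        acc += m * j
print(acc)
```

7

m=1,j=1: acc = 0+1 = 1
m=2,j=1: acc = 1+2 = 3
m=2,j=2: acc = 3+4 = 7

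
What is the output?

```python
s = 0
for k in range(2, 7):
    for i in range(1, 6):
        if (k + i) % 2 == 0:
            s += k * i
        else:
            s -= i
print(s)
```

k=2,i=1: odd sum, s = 0-1 = -1
k=2,i=2: even sum, s = (-1)+4 = 3
k=2,i=3: odd sum, s = 3-3 = 0
k=2,i=4: even sum, s = 0+8 = 8
k=2,i=5: odd sum, s = 8-5 = 3
k=3,i=1: even sum, s = 3+3 = 6
k=3,i=2: odd sum, s = 6-2 = 4
k=3,i=3: even sum, s = 4+9 = 13
k=3,i=4: odd sum, s = 13-4 = 9
k=3,i=5: even sum, s = 9+15 = 24
k=4,i=1: odd sum, s = 24-1 = 23
k=4,i=2: even sum, s = 23+8 = 31
k=4,i=3: odd sum, s = 31-3 = 28
k=4,i=4: even sum, s = 28+16 = 44
k=4,i=5: odd sum, s = 44-5 = 39
k=5,i=1: even sum, s = 39+5 = 44
k=5,i=2: odd sum, s = 44-2 = 42
k=5,i=3: even sum, s = 42+15 = 57
k=5,i=4: odd sum, s = 57-4 = 53
k=5,i=5: even sum, s = 53+25 = 78
k=6,i=1: odd sum, s = 78-1 = 77
k=6,i=2: even sum, s = 77+12 = 89
k=6,i=3: odd sum, s = 89-3 = 86
k=6,i=4: even sum, s = 86+24 = 110
k=6,i=5: odd sum, s = 110-5 = 105

105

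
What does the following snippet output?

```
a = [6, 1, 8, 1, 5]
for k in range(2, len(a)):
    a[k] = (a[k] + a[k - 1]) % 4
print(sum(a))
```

13

k=2: a[2] = (8+1)%4 = 1 → [6, 1, 1, 1, 5]
k=3: a[3] = (1+1)%4 = 2 → [6, 1, 1, 2, 5]
k=4: a[4] = (5+2)%4 = 3 → [6, 1, 1, 2, 3]
sum = 13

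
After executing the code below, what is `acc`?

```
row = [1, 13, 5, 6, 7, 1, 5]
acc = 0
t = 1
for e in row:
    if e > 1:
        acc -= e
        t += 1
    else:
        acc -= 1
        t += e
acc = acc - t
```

e=1: not >1, acc = 0-1 = -1; t=2
e=13: >1, acc = (-1)-13 = -14; t=3
e=5: >1, acc = (-14)-5 = -19; t=4
e=6: >1, acc = (-19)-6 = -25; t=5
e=7: >1, acc = (-25)-7 = -32; t=6
e=1: not >1, acc = (-32)-1 = -33; t=7
e=5: >1, acc = (-33)-5 = -38; t=8
acc-t = (-38)-8 = -46

-46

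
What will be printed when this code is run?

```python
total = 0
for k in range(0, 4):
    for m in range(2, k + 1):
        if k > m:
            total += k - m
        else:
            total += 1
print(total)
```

3

k=2,m=2: not 2>2, total = 0+1 = 1
k=3,m=2: 3>2, total = 1+1 = 2
k=3,m=3: not 3>3, total = 2+1 = 3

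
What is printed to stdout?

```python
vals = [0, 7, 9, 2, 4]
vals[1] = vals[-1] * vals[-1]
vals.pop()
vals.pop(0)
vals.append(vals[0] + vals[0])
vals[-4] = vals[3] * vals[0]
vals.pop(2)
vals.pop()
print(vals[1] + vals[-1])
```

vals[1] = vals[-1]*vals[-1] = 4*4 = 16 → [0, 16, 9, 2, 4]
pop() removes 4 → [0, 16, 9, 2]
pop(0) removes 0 → [16, 9, 2]
append vals[0]+vals[0] = 16+16 = 32 → [16, 9, 2, 32]
vals[-4] = vals[3]*vals[0] = 32*16 = 512 → [512, 9, 2, 32]
pop(2) removes 2 → [512, 9, 32]
pop() removes 32 → [512, 9]
vals[1]+vals[-1] = 9+9 = 18

18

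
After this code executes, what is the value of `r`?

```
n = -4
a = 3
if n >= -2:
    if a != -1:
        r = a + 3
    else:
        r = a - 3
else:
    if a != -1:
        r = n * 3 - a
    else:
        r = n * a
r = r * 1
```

n=-4, a=3
n >= -2 is False; a != -1 is True
→ r = n * 3 - a = -15
r = (-15)*1 = -15

-15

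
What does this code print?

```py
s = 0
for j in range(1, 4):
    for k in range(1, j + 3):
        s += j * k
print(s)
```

j=1,k=1: s = 0+1 = 1
j=1,k=2: s = 1+2 = 3
j=1,k=3: s = 3+3 = 6
j=2,k=1: s = 6+2 = 8
j=2,k=2: s = 8+4 = 12
j=2,k=3: s = 12+6 = 18
j=2,k=4: s = 18+8 = 26
j=3,k=1: s = 26+3 = 29
j=3,k=2: s = 29+6 = 35
j=3,k=3: s = 35+9 = 44
j=3,k=4: s = 44+12 = 56
j=3,k=5: s = 56+15 = 71

71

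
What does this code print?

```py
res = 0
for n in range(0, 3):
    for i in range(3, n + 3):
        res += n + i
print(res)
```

15

n=1,i=3: res = 0+4 = 4
n=2,i=3: res = 4+5 = 9
n=2,i=4: res = 9+6 = 15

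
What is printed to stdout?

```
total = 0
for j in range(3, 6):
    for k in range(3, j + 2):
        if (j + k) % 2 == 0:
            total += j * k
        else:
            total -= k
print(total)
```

j=3,k=3: even sum, total = 0+9 = 9
j=3,k=4: odd sum, total = 9-4 = 5
j=4,k=3: odd sum, total = 5-3 = 2
j=4,k=4: even sum, total = 2+16 = 18
j=4,k=5: odd sum, total = 18-5 = 13
j=5,k=3: even sum, total = 13+15 = 28
j=5,k=4: odd sum, total = 28-4 = 24
j=5,k=5: even sum, total = 24+25 = 49
j=5,k=6: odd sum, total = 49-6 = 43

43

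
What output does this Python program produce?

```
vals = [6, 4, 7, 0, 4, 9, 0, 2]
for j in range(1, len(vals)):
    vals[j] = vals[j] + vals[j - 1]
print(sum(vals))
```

163

j=1: vals[1] = 4+6 = 10 → [6, 10, 7, 0, 4, 9, 0, 2]
j=2: vals[2] = 7+10 = 17 → [6, 10, 17, 0, 4, 9, 0, 2]
j=3: vals[3] = 0+17 = 17 → [6, 10, 17, 17, 4, 9, 0, 2]
j=4: vals[4] = 4+17 = 21 → [6, 10, 17, 17, 21, 9, 0, 2]
j=5: vals[5] = 9+21 = 30 → [6, 10, 17, 17, 21, 30, 0, 2]
j=6: vals[6] = 0+30 = 30 → [6, 10, 17, 17, 21, 30, 30, 2]
j=7: vals[7] = 2+30 = 32 → [6, 10, 17, 17, 21, 30, 30, 32]
sum = 163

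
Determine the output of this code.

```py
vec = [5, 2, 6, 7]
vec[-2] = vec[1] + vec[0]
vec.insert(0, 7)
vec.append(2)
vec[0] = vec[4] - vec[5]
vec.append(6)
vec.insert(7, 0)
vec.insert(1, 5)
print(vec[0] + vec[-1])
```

vec[-2] = vec[1]+vec[0] = 2+5 = 7 → [5, 2, 7, 7]
insert 7 at 0 → [7, 5, 2, 7, 7]
append 2 → [7, 5, 2, 7, 7, 2]
vec[0] = vec[4]-vec[5] = 7-2 = 5 → [5, 5, 2, 7, 7, 2]
append 6 → [5, 5, 2, 7, 7, 2, 6]
insert 0 at 7 → [5, 5, 2, 7, 7, 2, 6, 0]
insert 5 at 1 → [5, 5, 5, 2, 7, 7, 2, 6, 0]
vec[0]+vec[-1] = 5+0 = 5

5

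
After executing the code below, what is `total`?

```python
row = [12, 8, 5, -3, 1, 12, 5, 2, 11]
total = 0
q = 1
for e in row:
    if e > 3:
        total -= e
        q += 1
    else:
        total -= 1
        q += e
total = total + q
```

e=12: >3, total = 0-12 = -12; q=2
e=8: >3, total = (-12)-8 = -20; q=3
e=5: >3, total = (-20)-5 = -25; q=4
e=-3: not >3, total = (-25)-1 = -26; q=1
e=1: not >3, total = (-26)-1 = -27; q=2
e=12: >3, total = (-27)-12 = -39; q=3
e=5: >3, total = (-39)-5 = -44; q=4
e=2: not >3, total = (-44)-1 = -45; q=6
e=11: >3, total = (-45)-11 = -56; q=7
total+q = (-56)+7 = -49

-49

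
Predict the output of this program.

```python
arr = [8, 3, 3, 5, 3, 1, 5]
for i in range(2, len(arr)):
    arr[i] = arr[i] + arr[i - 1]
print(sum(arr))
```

77

i=2: arr[2] = 3+3 = 6 → [8, 3, 6, 5, 3, 1, 5]
i=3: arr[3] = 5+6 = 11 → [8, 3, 6, 11, 3, 1, 5]
i=4: arr[4] = 3+11 = 14 → [8, 3, 6, 11, 14, 1, 5]
i=5: arr[5] = 1+14 = 15 → [8, 3, 6, 11, 14, 15, 5]
i=6: arr[6] = 5+15 = 20 → [8, 3, 6, 11, 14, 15, 20]
sum = 77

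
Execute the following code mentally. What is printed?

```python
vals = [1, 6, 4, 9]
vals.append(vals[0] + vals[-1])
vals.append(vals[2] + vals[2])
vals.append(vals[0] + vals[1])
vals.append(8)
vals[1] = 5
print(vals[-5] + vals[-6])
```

13

append vals[0]+vals[-1] = 1+9 = 10 → [1, 6, 4, 9, 10]
append vals[2]+vals[2] = 4+4 = 8 → [1, 6, 4, 9, 10, 8]
append vals[0]+vals[1] = 1+6 = 7 → [1, 6, 4, 9, 10, 8, 7]
append 8 → [1, 6, 4, 9, 10, 8, 7, 8]
vals[1] = 5 → [1, 5, 4, 9, 10, 8, 7, 8]
vals[-5]+vals[-6] = 9+4 = 13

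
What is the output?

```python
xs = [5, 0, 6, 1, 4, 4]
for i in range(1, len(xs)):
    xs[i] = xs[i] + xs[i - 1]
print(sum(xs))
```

69

i=1: xs[1] = 0+5 = 5 → [5, 5, 6, 1, 4, 4]
i=2: xs[2] = 6+5 = 11 → [5, 5, 11, 1, 4, 4]
i=3: xs[3] = 1+11 = 12 → [5, 5, 11, 12, 4, 4]
i=4: xs[4] = 4+12 = 16 → [5, 5, 11, 12, 16, 4]
i=5: xs[5] = 4+16 = 20 → [5, 5, 11, 12, 16, 20]
sum = 69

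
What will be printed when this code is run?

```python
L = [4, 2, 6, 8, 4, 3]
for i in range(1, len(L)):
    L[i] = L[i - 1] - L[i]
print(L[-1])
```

i=1: L[1] = 4-2 = 2 → [4, 2, 6, 8, 4, 3]
i=2: L[2] = 2-6 = -4 → [4, 2, -4, 8, 4, 3]
i=3: L[3] = (-4)-8 = -12 → [4, 2, -4, -12, 4, 3]
i=4: L[4] = (-12)-4 = -16 → [4, 2, -4, -12, -16, 3]
i=5: L[5] = (-16)-3 = -19 → [4, 2, -4, -12, -16, -19]

-19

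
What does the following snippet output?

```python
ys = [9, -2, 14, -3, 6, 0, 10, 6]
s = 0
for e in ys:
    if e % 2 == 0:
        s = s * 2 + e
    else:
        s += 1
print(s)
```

314

e=9: not even, s = 0+1 = 1
e=-2: even, s = 1*2+(-2) = 0
e=14: even, s = 0*2+14 = 14
e=-3: not even, s = 14+1 = 15
e=6: even, s = 15*2+6 = 36
e=0: even, s = 36*2+0 = 72
e=10: even, s = 72*2+10 = 154
e=6: even, s = 154*2+6 = 314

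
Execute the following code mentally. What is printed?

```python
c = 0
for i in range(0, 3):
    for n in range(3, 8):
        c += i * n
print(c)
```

i=0,n=3: c = 0+0 = 0
i=0,n=4: c = 0+0 = 0
i=0,n=5: c = 0+0 = 0
i=0,n=6: c = 0+0 = 0
i=0,n=7: c = 0+0 = 0
i=1,n=3: c = 0+3 = 3
i=1,n=4: c = 3+4 = 7
i=1,n=5: c = 7+5 = 12
i=1,n=6: c = 12+6 = 18
i=1,n=7: c = 18+7 = 25
i=2,n=3: c = 25+6 = 31
i=2,n=4: c = 31+8 = 39
i=2,n=5: c = 39+10 = 49
i=2,n=6: c = 49+12 = 61
i=2,n=7: c = 61+14 = 75

75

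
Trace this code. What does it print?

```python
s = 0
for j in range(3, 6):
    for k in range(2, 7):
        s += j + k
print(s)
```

j=3,k=2: s = 0+5 = 5
j=3,k=3: s = 5+6 = 11
j=3,k=4: s = 11+7 = 18
j=3,k=5: s = 18+8 = 26
j=3,k=6: s = 26+9 = 35
j=4,k=2: s = 35+6 = 41
j=4,k=3: s = 41+7 = 48
j=4,k=4: s = 48+8 = 56
j=4,k=5: s = 56+9 = 65
j=4,k=6: s = 65+10 = 75
j=5,k=2: s = 75+7 = 82
j=5,k=3: s = 82+8 = 90
j=5,k=4: s = 90+9 = 99
j=5,k=5: s = 99+10 = 109
j=5,k=6: s = 109+11 = 120

120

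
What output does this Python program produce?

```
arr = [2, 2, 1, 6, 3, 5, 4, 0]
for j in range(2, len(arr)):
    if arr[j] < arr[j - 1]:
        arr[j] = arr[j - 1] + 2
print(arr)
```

j=2: 1<2, arr[2] = 2+2 = 4 → [2, 2, 4, 6, 3, 5, 4, 0]
j=3: 6>=4, unchanged → [2, 2, 4, 6, 3, 5, 4, 0]
j=4: 3<6, arr[4] = 6+2 = 8 → [2, 2, 4, 6, 8, 5, 4, 0]
j=5: 5<8, arr[5] = 8+2 = 10 → [2, 2, 4, 6, 8, 10, 4, 0]
j=6: 4<10, arr[6] = 10+2 = 12 → [2, 2, 4, 6, 8, 10, 12, 0]
j=7: 0<12, arr[7] = 12+2 = 14 → [2, 2, 4, 6, 8, 10, 12, 14]

[2, 2, 4, 6, 8, 10, 12, 14]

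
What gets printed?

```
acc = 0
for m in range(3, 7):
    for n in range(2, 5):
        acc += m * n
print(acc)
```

m=3,n=2: acc = 0+6 = 6
m=3,n=3: acc = 6+9 = 15
m=3,n=4: acc = 15+12 = 27
m=4,n=2: acc = 27+8 = 35
m=4,n=3: acc = 35+12 = 47
m=4,n=4: acc = 47+16 = 63
m=5,n=2: acc = 63+10 = 73
m=5,n=3: acc = 73+15 = 88
m=5,n=4: acc = 88+20 = 108
m=6,n=2: acc = 108+12 = 120
m=6,n=3: acc = 120+18 = 138
m=6,n=4: acc = 138+24 = 162

162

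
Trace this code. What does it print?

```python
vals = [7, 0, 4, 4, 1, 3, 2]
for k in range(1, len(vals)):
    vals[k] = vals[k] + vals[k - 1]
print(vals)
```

k=1: vals[1] = 0+7 = 7 → [7, 7, 4, 4, 1, 3, 2]
k=2: vals[2] = 4+7 = 11 → [7, 7, 11, 4, 1, 3, 2]
k=3: vals[3] = 4+11 = 15 → [7, 7, 11, 15, 1, 3, 2]
k=4: vals[4] = 1+15 = 16 → [7, 7, 11, 15, 16, 3, 2]
k=5: vals[5] = 3+16 = 19 → [7, 7, 11, 15, 16, 19, 2]
k=6: vals[6] = 2+19 = 21 → [7, 7, 11, 15, 16, 19, 21]

[7, 7, 11, 15, 16, 19, 21]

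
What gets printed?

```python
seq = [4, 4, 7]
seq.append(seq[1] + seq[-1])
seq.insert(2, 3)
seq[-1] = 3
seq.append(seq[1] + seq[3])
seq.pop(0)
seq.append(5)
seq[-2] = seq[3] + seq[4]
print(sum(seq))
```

append seq[1]+seq[-1] = 4+7 = 11 → [4, 4, 7, 11]
insert 3 at 2 → [4, 4, 3, 7, 11]
seq[-1] = 3 → [4, 4, 3, 7, 3]
append seq[1]+seq[3] = 4+7 = 11 → [4, 4, 3, 7, 3, 11]
pop(0) removes 4 → [4, 3, 7, 3, 11]
append 5 → [4, 3, 7, 3, 11, 5]
seq[-2] = seq[3]+seq[4] = 3+11 = 14 → [4, 3, 7, 3, 14, 5]
sum = 36

36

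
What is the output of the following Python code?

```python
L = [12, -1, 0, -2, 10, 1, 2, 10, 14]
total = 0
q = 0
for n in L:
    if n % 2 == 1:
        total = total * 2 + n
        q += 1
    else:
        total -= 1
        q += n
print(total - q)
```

n=12: not odd, total = 0-1 = -1; q=12
n=-1: odd, total = (-1)*2+(-1) = -3; q=13
n=0: not odd, total = (-3)-1 = -4; q=13
n=-2: not odd, total = (-4)-1 = -5; q=11
n=10: not odd, total = (-5)-1 = -6; q=21
n=1: odd, total = (-6)*2+1 = -11; q=22
n=2: not odd, total = (-11)-1 = -12; q=24
n=10: not odd, total = (-12)-1 = -13; q=34
n=14: not odd, total = (-13)-1 = -14; q=48
total-q = (-14)-48 = -62

-62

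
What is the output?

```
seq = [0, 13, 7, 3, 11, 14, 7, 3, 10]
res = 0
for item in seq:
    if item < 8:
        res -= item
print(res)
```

item=0: <8, res = 0-0 = 0
item=13: not <8
item=7: <8, res = 0-7 = -7
item=3: <8, res = (-7)-3 = -10
item=11: not <8
item=14: not <8
item=7: <8, res = (-10)-7 = -17
item=3: <8, res = (-17)-3 = -20
item=10: not <8

-20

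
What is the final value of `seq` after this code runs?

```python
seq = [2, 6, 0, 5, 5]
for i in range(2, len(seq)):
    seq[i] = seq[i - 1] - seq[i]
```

[2, 6, 6, 1, -4]

i=2: seq[2] = 6-0 = 6 → [2, 6, 6, 5, 5]
i=3: seq[3] = 6-5 = 1 → [2, 6, 6, 1, 5]
i=4: seq[4] = 1-5 = -4 → [2, 6, 6, 1, -4]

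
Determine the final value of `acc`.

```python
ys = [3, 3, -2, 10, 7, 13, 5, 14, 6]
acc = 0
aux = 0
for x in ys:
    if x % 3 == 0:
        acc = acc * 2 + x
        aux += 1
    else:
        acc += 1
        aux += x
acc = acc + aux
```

x=3: %3==0, acc = 0*2+3 = 3; aux=1
x=3: %3==0, acc = 3*2+3 = 9; aux=2
x=-2: not %3==0, acc = 9+1 = 10; aux=0
x=10: not %3==0, acc = 10+1 = 11; aux=10
x=7: not %3==0, acc = 11+1 = 12; aux=17
x=13: not %3==0, acc = 12+1 = 13; aux=30
x=5: not %3==0, acc = 13+1 = 14; aux=35
x=14: not %3==0, acc = 14+1 = 15; aux=49
x=6: %3==0, acc = 15*2+6 = 36; aux=50
acc+aux = 36+50 = 86

86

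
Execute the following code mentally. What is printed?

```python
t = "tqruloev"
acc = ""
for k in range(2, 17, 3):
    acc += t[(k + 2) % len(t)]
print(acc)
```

lvrot

k=2: add t[4]='l' → 'l'
k=5: add t[7]='v' → 'lv'
k=8: add t[2]='r' → 'lvr'
k=11: add t[5]='o' → 'lvro'
k=14: add t[0]='t' → 'lvrot'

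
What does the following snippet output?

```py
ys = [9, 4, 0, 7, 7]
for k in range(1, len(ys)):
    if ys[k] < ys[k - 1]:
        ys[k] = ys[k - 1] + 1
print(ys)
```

[9, 10, 11, 12, 13]

k=1: 4<9, ys[1] = 9+1 = 10 → [9, 10, 0, 7, 7]
k=2: 0<10, ys[2] = 10+1 = 11 → [9, 10, 11, 7, 7]
k=3: 7<11, ys[3] = 11+1 = 12 → [9, 10, 11, 12, 7]
k=4: 7<12, ys[4] = 12+1 = 13 → [9, 10, 11, 12, 13]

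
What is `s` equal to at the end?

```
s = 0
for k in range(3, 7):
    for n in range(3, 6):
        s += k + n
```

102

k=3,n=3: s = 0+6 = 6
k=3,n=4: s = 6+7 = 13
k=3,n=5: s = 13+8 = 21
k=4,n=3: s = 21+7 = 28
k=4,n=4: s = 28+8 = 36
k=4,n=5: s = 36+9 = 45
k=5,n=3: s = 45+8 = 53
k=5,n=4: s = 53+9 = 62
k=5,n=5: s = 62+10 = 72
k=6,n=3: s = 72+9 = 81
k=6,n=4: s = 81+10 = 91
k=6,n=5: s = 91+11 = 102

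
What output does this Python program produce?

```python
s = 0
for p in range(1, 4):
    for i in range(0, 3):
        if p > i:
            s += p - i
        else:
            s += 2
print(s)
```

16

p=1,i=0: 1>0, s = 0+1 = 1
p=1,i=1: not 1>1, s = 1+2 = 3
p=1,i=2: not 1>2, s = 3+2 = 5
p=2,i=0: 2>0, s = 5+2 = 7
p=2,i=1: 2>1, s = 7+1 = 8
p=2,i=2: not 2>2, s = 8+2 = 10
p=3,i=0: 3>0, s = 10+3 = 13
p=3,i=1: 3>1, s = 13+2 = 15
p=3,i=2: 3>2, s = 15+1 = 16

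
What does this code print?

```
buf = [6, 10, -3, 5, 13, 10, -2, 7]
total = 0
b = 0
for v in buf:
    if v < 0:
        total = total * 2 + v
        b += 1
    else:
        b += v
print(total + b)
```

v=6: not <0; b=6
v=10: not <0; b=16
v=-3: <0, total = 0*2+(-3) = -3; b=17
v=5: not <0; b=22
v=13: not <0; b=35
v=10: not <0; b=45
v=-2: <0, total = (-3)*2+(-2) = -8; b=46
v=7: not <0; b=53
total+b = (-8)+53 = 45

45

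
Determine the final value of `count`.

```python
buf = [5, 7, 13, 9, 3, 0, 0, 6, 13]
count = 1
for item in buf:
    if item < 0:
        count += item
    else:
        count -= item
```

item=5: not <0, count = 1-5 = -4
item=7: not <0, count = (-4)-7 = -11
item=13: not <0, count = (-11)-13 = -24
item=9: not <0, count = (-24)-9 = -33
item=3: not <0, count = (-33)-3 = -36
item=0: not <0, count = (-36)-0 = -36
item=0: not <0, count = (-36)-0 = -36
item=6: not <0, count = (-36)-6 = -42
item=13: not <0, count = (-42)-13 = -55

-55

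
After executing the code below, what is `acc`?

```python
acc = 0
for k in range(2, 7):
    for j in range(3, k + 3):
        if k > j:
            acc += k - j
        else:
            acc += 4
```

66

k=2,j=3: not 2>3, acc = 0+4 = 4
k=2,j=4: not 2>4, acc = 4+4 = 8
k=3,j=3: not 3>3, acc = 8+4 = 12
k=3,j=4: not 3>4, acc = 12+4 = 16
k=3,j=5: not 3>5, acc = 16+4 = 20
k=4,j=3: 4>3, acc = 20+1 = 21
k=4,j=4: not 4>4, acc = 21+4 = 25
k=4,j=5: not 4>5, acc = 25+4 = 29
k=4,j=6: not 4>6, acc = 29+4 = 33
k=5,j=3: 5>3, acc = 33+2 = 35
k=5,j=4: 5>4, acc = 35+1 = 36
k=5,j=5: not 5>5, acc = 36+4 = 40
k=5,j=6: not 5>6, acc = 40+4 = 44
k=5,j=7: not 5>7, acc = 44+4 = 48
k=6,j=3: 6>3, acc = 48+3 = 51
k=6,j=4: 6>4, acc = 51+2 = 53
k=6,j=5: 6>5, acc = 53+1 = 54
k=6,j=6: not 6>6, acc = 54+4 = 58
k=6,j=7: not 6>7, acc = 58+4 = 62
k=6,j=8: not 6>8, acc = 62+4 = 66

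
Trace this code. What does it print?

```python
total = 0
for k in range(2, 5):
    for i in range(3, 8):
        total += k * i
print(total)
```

225

k=2,i=3: total = 0+6 = 6
k=2,i=4: total = 6+8 = 14
k=2,i=5: total = 14+10 = 24
k=2,i=6: total = 24+12 = 36
k=2,i=7: total = 36+14 = 50
k=3,i=3: total = 50+9 = 59
k=3,i=4: total = 59+12 = 71
k=3,i=5: total = 71+15 = 86
k=3,i=6: total = 86+18 = 104
k=3,i=7: total = 104+21 = 125
k=4,i=3: total = 125+12 = 137
k=4,i=4: total = 137+16 = 153
k=4,i=5: total = 153+20 = 173
k=4,i=6: total = 173+24 = 197
k=4,i=7: total = 197+28 = 225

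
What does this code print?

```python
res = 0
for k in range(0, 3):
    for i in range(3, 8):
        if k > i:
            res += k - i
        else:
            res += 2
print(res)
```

k=0,i=3: not 0>3, res = 0+2 = 2
k=0,i=4: not 0>4, res = 2+2 = 4
k=0,i=5: not 0>5, res = 4+2 = 6
k=0,i=6: not 0>6, res = 6+2 = 8
k=0,i=7: not 0>7, res = 8+2 = 10
k=1,i=3: not 1>3, res = 10+2 = 12
k=1,i=4: not 1>4, res = 12+2 = 14
k=1,i=5: not 1>5, res = 14+2 = 16
k=1,i=6: not 1>6, res = 16+2 = 18
k=1,i=7: not 1>7, res = 18+2 = 20
k=2,i=3: not 2>3, res = 20+2 = 22
k=2,i=4: not 2>4, res = 22+2 = 24
k=2,i=5: not 2>5, res = 24+2 = 26
k=2,i=6: not 2>6, res = 26+2 = 28
k=2,i=7: not 2>7, res = 28+2 = 30

30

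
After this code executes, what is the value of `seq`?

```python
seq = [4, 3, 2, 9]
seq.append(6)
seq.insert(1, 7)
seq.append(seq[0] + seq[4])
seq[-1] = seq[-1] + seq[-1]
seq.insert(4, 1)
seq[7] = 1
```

[4, 7, 3, 2, 1, 9, 6, 1]

append 6 → [4, 3, 2, 9, 6]
insert 7 at 1 → [4, 7, 3, 2, 9, 6]
append seq[0]+seq[4] = 4+9 = 13 → [4, 7, 3, 2, 9, 6, 13]
seq[-1] = seq[-1]+seq[-1] = 13+13 = 26 → [4, 7, 3, 2, 9, 6, 26]
insert 1 at 4 → [4, 7, 3, 2, 1, 9, 6, 26]
seq[7] = 1 → [4, 7, 3, 2, 1, 9, 6, 1]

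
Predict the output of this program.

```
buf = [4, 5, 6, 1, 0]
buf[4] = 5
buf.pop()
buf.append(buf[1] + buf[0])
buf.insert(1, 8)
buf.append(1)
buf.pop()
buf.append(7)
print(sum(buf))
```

buf[4] = 5 → [4, 5, 6, 1, 5]
pop() removes 5 → [4, 5, 6, 1]
append buf[1]+buf[0] = 5+4 = 9 → [4, 5, 6, 1, 9]
insert 8 at 1 → [4, 8, 5, 6, 1, 9]
append 1 → [4, 8, 5, 6, 1, 9, 1]
pop() removes 1 → [4, 8, 5, 6, 1, 9]
append 7 → [4, 8, 5, 6, 1, 9, 7]
sum = 40

40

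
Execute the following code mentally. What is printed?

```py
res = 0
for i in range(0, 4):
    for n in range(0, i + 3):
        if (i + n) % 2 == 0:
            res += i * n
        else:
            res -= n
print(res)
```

30

i=0,n=0: even sum, res = 0+0 = 0
i=0,n=1: odd sum, res = 0-1 = -1
i=0,n=2: even sum, res = (-1)+0 = -1
i=1,n=0: odd sum, res = (-1)-0 = -1
i=1,n=1: even sum, res = (-1)+1 = 0
i=1,n=2: odd sum, res = 0-2 = -2
i=1,n=3: even sum, res = (-2)+3 = 1
i=2,n=0: even sum, res = 1+0 = 1
i=2,n=1: odd sum, res = 1-1 = 0
i=2,n=2: even sum, res = 0+4 = 4
i=2,n=3: odd sum, res = 4-3 = 1
i=2,n=4: even sum, res = 1+8 = 9
i=3,n=0: odd sum, res = 9-0 = 9
i=3,n=1: even sum, res = 9+3 = 12
i=3,n=2: odd sum, res = 12-2 = 10
i=3,n=3: even sum, res = 10+9 = 19
i=3,n=4: odd sum, res = 19-4 = 15
i=3,n=5: even sum, res = 15+15 = 30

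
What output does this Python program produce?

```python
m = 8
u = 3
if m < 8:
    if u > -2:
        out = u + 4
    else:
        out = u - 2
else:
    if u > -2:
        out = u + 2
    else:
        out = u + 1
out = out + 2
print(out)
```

7

m=8, u=3
m < 8 is False; u > -2 is True
→ out = u + 2 = 5
out = 5+2 = 7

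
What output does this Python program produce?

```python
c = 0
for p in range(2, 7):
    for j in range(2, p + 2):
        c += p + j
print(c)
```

p=2,j=2: c = 0+4 = 4
p=2,j=3: c = 4+5 = 9
p=3,j=2: c = 9+5 = 14
p=3,j=3: c = 14+6 = 20
p=3,j=4: c = 20+7 = 27
p=4,j=2: c = 27+6 = 33
p=4,j=3: c = 33+7 = 40
p=4,j=4: c = 40+8 = 48
p=4,j=5: c = 48+9 = 57
p=5,j=2: c = 57+7 = 64
p=5,j=3: c = 64+8 = 72
p=5,j=4: c = 72+9 = 81
p=5,j=5: c = 81+10 = 91
p=5,j=6: c = 91+11 = 102
p=6,j=2: c = 102+8 = 110
p=6,j=3: c = 110+9 = 119
p=6,j=4: c = 119+10 = 129
p=6,j=5: c = 129+11 = 140
p=6,j=6: c = 140+12 = 152
p=6,j=7: c = 152+13 = 165

165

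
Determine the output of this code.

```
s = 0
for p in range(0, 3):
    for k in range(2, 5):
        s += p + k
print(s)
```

p=0,k=2: s = 0+2 = 2
p=0,k=3: s = 2+3 = 5
p=0,k=4: s = 5+4 = 9
p=1,k=2: s = 9+3 = 12
p=1,k=3: s = 12+4 = 16
p=1,k=4: s = 16+5 = 21
p=2,k=2: s = 21+4 = 25
p=2,k=3: s = 25+5 = 30
p=2,k=4: s = 30+6 = 36

36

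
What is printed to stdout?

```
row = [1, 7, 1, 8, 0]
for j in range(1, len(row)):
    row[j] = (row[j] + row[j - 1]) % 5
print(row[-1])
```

2

j=1: row[1] = (7+1)%5 = 3 → [1, 3, 1, 8, 0]
j=2: row[2] = (1+3)%5 = 4 → [1, 3, 4, 8, 0]
j=3: row[3] = (8+4)%5 = 2 → [1, 3, 4, 2, 0]
j=4: row[4] = (0+2)%5 = 2 → [1, 3, 4, 2, 2]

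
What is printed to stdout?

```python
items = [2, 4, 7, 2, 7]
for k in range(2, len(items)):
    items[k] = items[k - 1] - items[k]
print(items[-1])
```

-12

k=2: items[2] = 4-7 = -3 → [2, 4, -3, 2, 7]
k=3: items[3] = (-3)-2 = -5 → [2, 4, -3, -5, 7]
k=4: items[4] = (-5)-7 = -12 → [2, 4, -3, -5, -12]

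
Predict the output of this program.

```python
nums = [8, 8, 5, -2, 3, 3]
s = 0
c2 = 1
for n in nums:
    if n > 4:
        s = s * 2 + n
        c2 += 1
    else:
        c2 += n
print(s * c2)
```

n=8: >4, s = 0*2+8 = 8; c2=2
n=8: >4, s = 8*2+8 = 24; c2=3
n=5: >4, s = 24*2+5 = 53; c2=4
n=-2: not >4; c2=2
n=3: not >4; c2=5
n=3: not >4; c2=8
s*c2 = 53*8 = 424

424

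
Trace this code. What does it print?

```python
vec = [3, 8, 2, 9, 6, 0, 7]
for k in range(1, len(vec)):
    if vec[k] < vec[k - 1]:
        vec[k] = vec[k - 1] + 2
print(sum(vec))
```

k=1: 8>=3, unchanged → [3, 8, 2, 9, 6, 0, 7]
k=2: 2<8, vec[2] = 8+2 = 10 → [3, 8, 10, 9, 6, 0, 7]
k=3: 9<10, vec[3] = 10+2 = 12 → [3, 8, 10, 12, 6, 0, 7]
k=4: 6<12, vec[4] = 12+2 = 14 → [3, 8, 10, 12, 14, 0, 7]
k=5: 0<14, vec[5] = 14+2 = 16 → [3, 8, 10, 12, 14, 16, 7]
k=6: 7<16, vec[6] = 16+2 = 18 → [3, 8, 10, 12, 14, 16, 18]
sum = 81

81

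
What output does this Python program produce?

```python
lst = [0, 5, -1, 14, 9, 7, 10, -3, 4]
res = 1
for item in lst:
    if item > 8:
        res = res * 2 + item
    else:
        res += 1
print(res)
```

item=0: not >8, res = 1+1 = 2
item=5: not >8, res = 2+1 = 3
item=-1: not >8, res = 3+1 = 4
item=14: >8, res = 4*2+14 = 22
item=9: >8, res = 22*2+9 = 53
item=7: not >8, res = 53+1 = 54
item=10: >8, res = 54*2+10 = 118
item=-3: not >8, res = 118+1 = 119
item=4: not >8, res = 119+1 = 120

120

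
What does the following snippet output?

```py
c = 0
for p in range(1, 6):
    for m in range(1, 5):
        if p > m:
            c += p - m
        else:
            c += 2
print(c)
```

p=1,m=1: not 1>1, c = 0+2 = 2
p=1,m=2: not 1>2, c = 2+2 = 4
p=1,m=3: not 1>3, c = 4+2 = 6
p=1,m=4: not 1>4, c = 6+2 = 8
p=2,m=1: 2>1, c = 8+1 = 9
p=2,m=2: not 2>2, c = 9+2 = 11
p=2,m=3: not 2>3, c = 11+2 = 13
p=2,m=4: not 2>4, c = 13+2 = 15
p=3,m=1: 3>1, c = 15+2 = 17
p=3,m=2: 3>2, c = 17+1 = 18
p=3,m=3: not 3>3, c = 18+2 = 20
p=3,m=4: not 3>4, c = 20+2 = 22
p=4,m=1: 4>1, c = 22+3 = 25
p=4,m=2: 4>2, c = 25+2 = 27
p=4,m=3: 4>3, c = 27+1 = 28
p=4,m=4: not 4>4, c = 28+2 = 30
p=5,m=1: 5>1, c = 30+4 = 34
p=5,m=2: 5>2, c = 34+3 = 37
p=5,m=3: 5>3, c = 37+2 = 39
p=5,m=4: 5>4, c = 39+1 = 40

40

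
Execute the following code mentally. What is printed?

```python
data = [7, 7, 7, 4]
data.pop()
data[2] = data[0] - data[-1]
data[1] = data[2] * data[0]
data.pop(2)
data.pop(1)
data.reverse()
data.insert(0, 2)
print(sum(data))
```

pop() removes 4 → [7, 7, 7]
data[2] = data[0]-data[-1] = 7-7 = 0 → [7, 7, 0]
data[1] = data[2]*data[0] = 0*7 = 0 → [7, 0, 0]
pop(2) removes 0 → [7, 0]
pop(1) removes 0 → [7]
reverse → [7]
insert 2 at 0 → [2, 7]
sum = 9

9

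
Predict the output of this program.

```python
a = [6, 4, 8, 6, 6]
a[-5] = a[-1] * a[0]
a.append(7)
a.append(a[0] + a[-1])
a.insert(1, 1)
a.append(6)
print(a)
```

[36, 1, 4, 8, 6, 6, 7, 43, 6]

a[-5] = a[-1]*a[0] = 6*6 = 36 → [36, 4, 8, 6, 6]
append 7 → [36, 4, 8, 6, 6, 7]
append a[0]+a[-1] = 36+7 = 43 → [36, 4, 8, 6, 6, 7, 43]
insert 1 at 1 → [36, 1, 4, 8, 6, 6, 7, 43]
append 6 → [36, 1, 4, 8, 6, 6, 7, 43, 6]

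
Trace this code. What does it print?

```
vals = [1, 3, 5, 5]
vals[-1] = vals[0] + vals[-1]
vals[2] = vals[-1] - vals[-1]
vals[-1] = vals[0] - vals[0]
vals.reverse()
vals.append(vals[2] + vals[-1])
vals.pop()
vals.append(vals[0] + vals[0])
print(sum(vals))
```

vals[-1] = vals[0]+vals[-1] = 1+5 = 6 → [1, 3, 5, 6]
vals[2] = vals[-1]-vals[-1] = 6-6 = 0 → [1, 3, 0, 6]
vals[-1] = vals[0]-vals[0] = 1-1 = 0 → [1, 3, 0, 0]
reverse → [0, 0, 3, 1]
append vals[2]+vals[-1] = 3+1 = 4 → [0, 0, 3, 1, 4]
pop() removes 4 → [0, 0, 3, 1]
append vals[0]+vals[0] = 0+0 = 0 → [0, 0, 3, 1, 0]
sum = 4

4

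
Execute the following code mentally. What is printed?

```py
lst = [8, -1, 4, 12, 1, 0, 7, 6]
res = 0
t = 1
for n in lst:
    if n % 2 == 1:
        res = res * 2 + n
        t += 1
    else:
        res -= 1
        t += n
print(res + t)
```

n=8: not odd, res = 0-1 = -1; t=9
n=-1: odd, res = (-1)*2+(-1) = -3; t=10
n=4: not odd, res = (-3)-1 = -4; t=14
n=12: not odd, res = (-4)-1 = -5; t=26
n=1: odd, res = (-5)*2+1 = -9; t=27
n=0: not odd, res = (-9)-1 = -10; t=27
n=7: odd, res = (-10)*2+7 = -13; t=28
n=6: not odd, res = (-13)-1 = -14; t=34
res+t = (-14)+34 = 20

20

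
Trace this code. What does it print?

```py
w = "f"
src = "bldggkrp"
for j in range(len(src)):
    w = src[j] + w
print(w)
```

j=0: prepend 'b' → 'bf'
j=1: prepend 'l' → 'lbf'
j=2: prepend 'd' → 'dlbf'
j=3: prepend 'g' → 'gdlbf'
j=4: prepend 'g' → 'ggdlbf'
j=5: prepend 'k' → 'kggdlbf'
j=6: prepend 'r' → 'rkggdlbf'
j=7: prepend 'p' → 'prkggdlbf'

prkggdlbf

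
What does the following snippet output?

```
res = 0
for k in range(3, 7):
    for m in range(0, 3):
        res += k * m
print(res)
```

k=3,m=0: res = 0+0 = 0
k=3,m=1: res = 0+3 = 3
k=3,m=2: res = 3+6 = 9
k=4,m=0: res = 9+0 = 9
k=4,m=1: res = 9+4 = 13
k=4,m=2: res = 13+8 = 21
k=5,m=0: res = 21+0 = 21
k=5,m=1: res = 21+5 = 26
k=5,m=2: res = 26+10 = 36
k=6,m=0: res = 36+0 = 36
k=6,m=1: res = 36+6 = 42
k=6,m=2: res = 42+12 = 54

54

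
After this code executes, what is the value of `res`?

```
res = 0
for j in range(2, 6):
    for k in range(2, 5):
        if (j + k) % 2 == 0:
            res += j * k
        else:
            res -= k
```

j=2,k=2: even sum, res = 0+4 = 4
j=2,k=3: odd sum, res = 4-3 = 1
j=2,k=4: even sum, res = 1+8 = 9
j=3,k=2: odd sum, res = 9-2 = 7
j=3,k=3: even sum, res = 7+9 = 16
j=3,k=4: odd sum, res = 16-4 = 12
j=4,k=2: even sum, res = 12+8 = 20
j=4,k=3: odd sum, res = 20-3 = 17
j=4,k=4: even sum, res = 17+16 = 33
j=5,k=2: odd sum, res = 33-2 = 31
j=5,k=3: even sum, res = 31+15 = 46
j=5,k=4: odd sum, res = 46-4 = 42

42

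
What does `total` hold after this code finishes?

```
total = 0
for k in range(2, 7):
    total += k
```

20

k=2: total = 0+2 = 2
k=3: total = 2+3 = 5
k=4: total = 5+4 = 9
k=5: total = 9+5 = 14
k=6: total = 14+6 = 20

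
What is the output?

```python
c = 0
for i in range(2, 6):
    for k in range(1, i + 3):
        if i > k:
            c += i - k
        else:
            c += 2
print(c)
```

i=2,k=1: 2>1, c = 0+1 = 1
i=2,k=2: not 2>2, c = 1+2 = 3
i=2,k=3: not 2>3, c = 3+2 = 5
i=2,k=4: not 2>4, c = 5+2 = 7
i=3,k=1: 3>1, c = 7+2 = 9
i=3,k=2: 3>2, c = 9+1 = 10
i=3,k=3: not 3>3, c = 10+2 = 12
i=3,k=4: not 3>4, c = 12+2 = 14
i=3,k=5: not 3>5, c = 14+2 = 16
i=4,k=1: 4>1, c = 16+3 = 19
i=4,k=2: 4>2, c = 19+2 = 21
i=4,k=3: 4>3, c = 21+1 = 22
i=4,k=4: not 4>4, c = 22+2 = 24
i=4,k=5: not 4>5, c = 24+2 = 26
i=4,k=6: not 4>6, c = 26+2 = 28
i=5,k=1: 5>1, c = 28+4 = 32
i=5,k=2: 5>2, c = 32+3 = 35
i=5,k=3: 5>3, c = 35+2 = 37
i=5,k=4: 5>4, c = 37+1 = 38
i=5,k=5: not 5>5, c = 38+2 = 40
i=5,k=6: not 5>6, c = 40+2 = 42
i=5,k=7: not 5>7, c = 42+2 = 44

44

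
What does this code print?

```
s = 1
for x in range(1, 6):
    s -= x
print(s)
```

x=1: s = 1-1 = 0
x=2: s = 0-2 = -2
x=3: s = (-2)-3 = -5
x=4: s = (-5)-4 = -9
x=5: s = (-9)-5 = -14

-14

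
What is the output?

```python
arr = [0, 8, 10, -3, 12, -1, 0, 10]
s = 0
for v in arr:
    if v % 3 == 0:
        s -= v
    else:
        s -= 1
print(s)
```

-13

v=0: %3==0, s = 0-0 = 0
v=8: not %3==0, s = 0-1 = -1
v=10: not %3==0, s = (-1)-1 = -2
v=-3: %3==0, s = (-2)-(-3) = 1
v=12: %3==0, s = 1-12 = -11
v=-1: not %3==0, s = (-11)-1 = -12
v=0: %3==0, s = (-12)-0 = -12
v=10: not %3==0, s = (-12)-1 = -13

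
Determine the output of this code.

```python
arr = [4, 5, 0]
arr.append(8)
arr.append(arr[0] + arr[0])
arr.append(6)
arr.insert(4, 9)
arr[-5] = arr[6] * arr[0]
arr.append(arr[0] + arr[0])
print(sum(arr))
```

72

append 8 → [4, 5, 0, 8]
append arr[0]+arr[0] = 4+4 = 8 → [4, 5, 0, 8, 8]
append 6 → [4, 5, 0, 8, 8, 6]
insert 9 at 4 → [4, 5, 0, 8, 9, 8, 6]
arr[-5] = arr[6]*arr[0] = 6*4 = 24 → [4, 5, 24, 8, 9, 8, 6]
append arr[0]+arr[0] = 4+4 = 8 → [4, 5, 24, 8, 9, 8, 6, 8]
sum = 72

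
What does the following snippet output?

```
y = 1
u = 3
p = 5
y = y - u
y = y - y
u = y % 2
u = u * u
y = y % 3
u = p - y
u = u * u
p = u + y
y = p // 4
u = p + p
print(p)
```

25

y = 1-3 = -2
y = (-2)-(-2) = 0
u = 0%2 = 0
u = 0*0 = 0
y = 0%3 = 0
u = 5-0 = 5
u = 5*5 = 25
p = 25+0 = 25
y = 25//4 = 6
u = 25+25 = 50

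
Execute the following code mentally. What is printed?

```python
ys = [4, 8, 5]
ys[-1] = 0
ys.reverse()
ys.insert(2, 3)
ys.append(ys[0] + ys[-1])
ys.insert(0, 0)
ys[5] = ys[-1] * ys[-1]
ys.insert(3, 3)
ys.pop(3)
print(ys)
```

[0, 0, 8, 3, 4, 16]

ys[-1] = 0 → [4, 8, 0]
reverse → [0, 8, 4]
insert 3 at 2 → [0, 8, 3, 4]
append ys[0]+ys[-1] = 0+4 = 4 → [0, 8, 3, 4, 4]
insert 0 at 0 → [0, 0, 8, 3, 4, 4]
ys[5] = ys[-1]*ys[-1] = 4*4 = 16 → [0, 0, 8, 3, 4, 16]
insert 3 at 3 → [0, 0, 8, 3, 3, 4, 16]
pop(3) removes 3 → [0, 0, 8, 3, 4, 16]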